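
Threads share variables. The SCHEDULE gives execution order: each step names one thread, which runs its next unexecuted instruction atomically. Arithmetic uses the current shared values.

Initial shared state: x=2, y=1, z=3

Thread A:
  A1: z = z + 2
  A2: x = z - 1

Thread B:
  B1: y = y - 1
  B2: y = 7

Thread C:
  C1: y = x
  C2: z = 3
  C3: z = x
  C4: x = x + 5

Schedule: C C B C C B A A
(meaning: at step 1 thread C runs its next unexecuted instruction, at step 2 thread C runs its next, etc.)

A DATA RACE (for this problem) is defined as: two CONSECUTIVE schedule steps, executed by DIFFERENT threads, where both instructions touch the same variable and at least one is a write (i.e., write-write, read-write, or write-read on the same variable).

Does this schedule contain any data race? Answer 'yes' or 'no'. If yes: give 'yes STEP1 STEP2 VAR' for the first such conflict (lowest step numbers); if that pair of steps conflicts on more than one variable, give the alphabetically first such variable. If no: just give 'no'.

Answer: no

Derivation:
Steps 1,2: same thread (C). No race.
Steps 2,3: C(r=-,w=z) vs B(r=y,w=y). No conflict.
Steps 3,4: B(r=y,w=y) vs C(r=x,w=z). No conflict.
Steps 4,5: same thread (C). No race.
Steps 5,6: C(r=x,w=x) vs B(r=-,w=y). No conflict.
Steps 6,7: B(r=-,w=y) vs A(r=z,w=z). No conflict.
Steps 7,8: same thread (A). No race.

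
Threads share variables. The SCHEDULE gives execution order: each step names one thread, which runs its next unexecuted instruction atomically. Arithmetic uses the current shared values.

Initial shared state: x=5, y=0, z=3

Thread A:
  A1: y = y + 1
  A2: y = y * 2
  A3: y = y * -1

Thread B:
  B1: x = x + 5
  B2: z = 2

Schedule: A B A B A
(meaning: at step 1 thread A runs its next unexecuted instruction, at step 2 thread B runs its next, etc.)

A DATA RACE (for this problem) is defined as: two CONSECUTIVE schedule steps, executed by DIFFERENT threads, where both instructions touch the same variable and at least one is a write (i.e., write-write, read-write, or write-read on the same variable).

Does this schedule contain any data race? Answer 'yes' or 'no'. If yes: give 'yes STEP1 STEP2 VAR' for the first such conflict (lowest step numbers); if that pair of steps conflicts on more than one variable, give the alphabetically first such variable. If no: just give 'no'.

Answer: no

Derivation:
Steps 1,2: A(r=y,w=y) vs B(r=x,w=x). No conflict.
Steps 2,3: B(r=x,w=x) vs A(r=y,w=y). No conflict.
Steps 3,4: A(r=y,w=y) vs B(r=-,w=z). No conflict.
Steps 4,5: B(r=-,w=z) vs A(r=y,w=y). No conflict.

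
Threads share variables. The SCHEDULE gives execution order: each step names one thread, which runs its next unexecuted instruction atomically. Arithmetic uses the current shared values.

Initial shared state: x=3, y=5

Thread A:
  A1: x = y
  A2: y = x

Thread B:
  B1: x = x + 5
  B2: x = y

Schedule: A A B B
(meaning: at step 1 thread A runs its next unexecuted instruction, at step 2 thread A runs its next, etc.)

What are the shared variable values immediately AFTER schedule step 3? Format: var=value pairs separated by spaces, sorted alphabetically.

Step 1: thread A executes A1 (x = y). Shared: x=5 y=5. PCs: A@1 B@0
Step 2: thread A executes A2 (y = x). Shared: x=5 y=5. PCs: A@2 B@0
Step 3: thread B executes B1 (x = x + 5). Shared: x=10 y=5. PCs: A@2 B@1

Answer: x=10 y=5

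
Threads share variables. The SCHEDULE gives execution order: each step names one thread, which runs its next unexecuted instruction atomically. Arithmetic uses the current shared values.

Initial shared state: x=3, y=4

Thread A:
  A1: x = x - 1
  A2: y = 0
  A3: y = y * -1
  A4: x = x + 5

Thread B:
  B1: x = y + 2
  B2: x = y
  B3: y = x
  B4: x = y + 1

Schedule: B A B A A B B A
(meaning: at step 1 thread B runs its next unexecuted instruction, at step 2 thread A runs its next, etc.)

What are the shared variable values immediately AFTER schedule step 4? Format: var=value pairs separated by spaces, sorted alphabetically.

Step 1: thread B executes B1 (x = y + 2). Shared: x=6 y=4. PCs: A@0 B@1
Step 2: thread A executes A1 (x = x - 1). Shared: x=5 y=4. PCs: A@1 B@1
Step 3: thread B executes B2 (x = y). Shared: x=4 y=4. PCs: A@1 B@2
Step 4: thread A executes A2 (y = 0). Shared: x=4 y=0. PCs: A@2 B@2

Answer: x=4 y=0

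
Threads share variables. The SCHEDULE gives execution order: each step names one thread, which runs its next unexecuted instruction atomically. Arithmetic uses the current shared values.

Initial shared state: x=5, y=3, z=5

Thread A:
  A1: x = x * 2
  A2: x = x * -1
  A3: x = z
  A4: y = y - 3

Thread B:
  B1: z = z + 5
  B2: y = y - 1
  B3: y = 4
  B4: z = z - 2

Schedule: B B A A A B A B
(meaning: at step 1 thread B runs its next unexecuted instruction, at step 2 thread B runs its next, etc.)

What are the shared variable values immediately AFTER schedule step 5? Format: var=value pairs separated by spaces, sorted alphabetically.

Answer: x=10 y=2 z=10

Derivation:
Step 1: thread B executes B1 (z = z + 5). Shared: x=5 y=3 z=10. PCs: A@0 B@1
Step 2: thread B executes B2 (y = y - 1). Shared: x=5 y=2 z=10. PCs: A@0 B@2
Step 3: thread A executes A1 (x = x * 2). Shared: x=10 y=2 z=10. PCs: A@1 B@2
Step 4: thread A executes A2 (x = x * -1). Shared: x=-10 y=2 z=10. PCs: A@2 B@2
Step 5: thread A executes A3 (x = z). Shared: x=10 y=2 z=10. PCs: A@3 B@2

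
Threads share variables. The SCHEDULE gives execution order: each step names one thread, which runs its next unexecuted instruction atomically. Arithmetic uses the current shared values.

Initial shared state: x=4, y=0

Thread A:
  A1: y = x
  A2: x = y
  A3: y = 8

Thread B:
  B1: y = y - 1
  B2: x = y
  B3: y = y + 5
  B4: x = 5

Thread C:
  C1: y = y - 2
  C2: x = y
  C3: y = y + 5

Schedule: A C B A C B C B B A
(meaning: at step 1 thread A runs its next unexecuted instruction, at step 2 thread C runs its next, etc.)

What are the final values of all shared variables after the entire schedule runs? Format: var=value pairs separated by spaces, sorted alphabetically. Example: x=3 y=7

Answer: x=5 y=8

Derivation:
Step 1: thread A executes A1 (y = x). Shared: x=4 y=4. PCs: A@1 B@0 C@0
Step 2: thread C executes C1 (y = y - 2). Shared: x=4 y=2. PCs: A@1 B@0 C@1
Step 3: thread B executes B1 (y = y - 1). Shared: x=4 y=1. PCs: A@1 B@1 C@1
Step 4: thread A executes A2 (x = y). Shared: x=1 y=1. PCs: A@2 B@1 C@1
Step 5: thread C executes C2 (x = y). Shared: x=1 y=1. PCs: A@2 B@1 C@2
Step 6: thread B executes B2 (x = y). Shared: x=1 y=1. PCs: A@2 B@2 C@2
Step 7: thread C executes C3 (y = y + 5). Shared: x=1 y=6. PCs: A@2 B@2 C@3
Step 8: thread B executes B3 (y = y + 5). Shared: x=1 y=11. PCs: A@2 B@3 C@3
Step 9: thread B executes B4 (x = 5). Shared: x=5 y=11. PCs: A@2 B@4 C@3
Step 10: thread A executes A3 (y = 8). Shared: x=5 y=8. PCs: A@3 B@4 C@3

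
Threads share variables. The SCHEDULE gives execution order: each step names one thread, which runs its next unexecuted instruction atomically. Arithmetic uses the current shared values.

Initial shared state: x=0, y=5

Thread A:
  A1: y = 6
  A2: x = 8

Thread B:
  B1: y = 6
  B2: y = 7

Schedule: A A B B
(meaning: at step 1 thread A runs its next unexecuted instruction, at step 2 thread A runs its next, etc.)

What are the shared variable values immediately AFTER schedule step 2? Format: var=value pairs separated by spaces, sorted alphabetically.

Step 1: thread A executes A1 (y = 6). Shared: x=0 y=6. PCs: A@1 B@0
Step 2: thread A executes A2 (x = 8). Shared: x=8 y=6. PCs: A@2 B@0

Answer: x=8 y=6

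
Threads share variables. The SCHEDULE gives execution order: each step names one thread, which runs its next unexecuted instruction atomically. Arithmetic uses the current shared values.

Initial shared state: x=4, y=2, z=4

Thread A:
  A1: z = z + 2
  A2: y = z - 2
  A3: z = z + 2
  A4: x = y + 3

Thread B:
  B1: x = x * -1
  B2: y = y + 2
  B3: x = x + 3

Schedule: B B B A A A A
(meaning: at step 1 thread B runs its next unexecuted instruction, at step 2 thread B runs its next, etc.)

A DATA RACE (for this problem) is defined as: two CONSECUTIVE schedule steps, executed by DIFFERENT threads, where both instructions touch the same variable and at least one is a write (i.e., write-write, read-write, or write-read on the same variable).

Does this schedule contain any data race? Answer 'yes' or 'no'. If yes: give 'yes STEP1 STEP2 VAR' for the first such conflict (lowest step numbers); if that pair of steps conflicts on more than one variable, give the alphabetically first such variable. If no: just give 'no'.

Steps 1,2: same thread (B). No race.
Steps 2,3: same thread (B). No race.
Steps 3,4: B(r=x,w=x) vs A(r=z,w=z). No conflict.
Steps 4,5: same thread (A). No race.
Steps 5,6: same thread (A). No race.
Steps 6,7: same thread (A). No race.

Answer: no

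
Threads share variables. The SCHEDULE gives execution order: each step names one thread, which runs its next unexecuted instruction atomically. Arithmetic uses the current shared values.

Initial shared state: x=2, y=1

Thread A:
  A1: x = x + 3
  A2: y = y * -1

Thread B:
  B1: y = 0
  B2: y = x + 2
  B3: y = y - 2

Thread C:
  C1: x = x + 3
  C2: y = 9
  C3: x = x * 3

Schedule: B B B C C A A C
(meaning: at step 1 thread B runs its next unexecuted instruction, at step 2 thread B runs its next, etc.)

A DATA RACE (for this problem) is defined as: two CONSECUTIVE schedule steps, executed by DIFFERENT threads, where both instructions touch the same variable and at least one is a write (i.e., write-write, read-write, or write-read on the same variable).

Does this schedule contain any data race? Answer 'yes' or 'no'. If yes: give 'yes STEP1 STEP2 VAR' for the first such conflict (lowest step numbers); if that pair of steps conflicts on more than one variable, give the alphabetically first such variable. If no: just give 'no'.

Steps 1,2: same thread (B). No race.
Steps 2,3: same thread (B). No race.
Steps 3,4: B(r=y,w=y) vs C(r=x,w=x). No conflict.
Steps 4,5: same thread (C). No race.
Steps 5,6: C(r=-,w=y) vs A(r=x,w=x). No conflict.
Steps 6,7: same thread (A). No race.
Steps 7,8: A(r=y,w=y) vs C(r=x,w=x). No conflict.

Answer: no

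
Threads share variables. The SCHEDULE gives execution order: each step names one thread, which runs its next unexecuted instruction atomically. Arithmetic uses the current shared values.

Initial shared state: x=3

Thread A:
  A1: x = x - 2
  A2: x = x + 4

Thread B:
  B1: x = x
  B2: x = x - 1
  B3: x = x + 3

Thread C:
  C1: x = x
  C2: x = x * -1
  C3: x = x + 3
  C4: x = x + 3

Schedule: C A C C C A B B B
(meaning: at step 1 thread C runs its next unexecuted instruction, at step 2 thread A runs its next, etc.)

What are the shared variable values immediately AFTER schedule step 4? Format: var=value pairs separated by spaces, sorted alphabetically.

Step 1: thread C executes C1 (x = x). Shared: x=3. PCs: A@0 B@0 C@1
Step 2: thread A executes A1 (x = x - 2). Shared: x=1. PCs: A@1 B@0 C@1
Step 3: thread C executes C2 (x = x * -1). Shared: x=-1. PCs: A@1 B@0 C@2
Step 4: thread C executes C3 (x = x + 3). Shared: x=2. PCs: A@1 B@0 C@3

Answer: x=2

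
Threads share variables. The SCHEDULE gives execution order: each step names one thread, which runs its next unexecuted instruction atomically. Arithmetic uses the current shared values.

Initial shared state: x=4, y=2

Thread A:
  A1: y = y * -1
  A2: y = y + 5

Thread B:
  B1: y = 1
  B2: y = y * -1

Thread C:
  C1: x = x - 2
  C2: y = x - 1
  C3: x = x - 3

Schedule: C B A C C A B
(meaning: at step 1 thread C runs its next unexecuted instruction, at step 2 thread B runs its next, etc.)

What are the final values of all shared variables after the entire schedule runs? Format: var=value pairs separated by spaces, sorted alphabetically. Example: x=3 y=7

Answer: x=-1 y=-6

Derivation:
Step 1: thread C executes C1 (x = x - 2). Shared: x=2 y=2. PCs: A@0 B@0 C@1
Step 2: thread B executes B1 (y = 1). Shared: x=2 y=1. PCs: A@0 B@1 C@1
Step 3: thread A executes A1 (y = y * -1). Shared: x=2 y=-1. PCs: A@1 B@1 C@1
Step 4: thread C executes C2 (y = x - 1). Shared: x=2 y=1. PCs: A@1 B@1 C@2
Step 5: thread C executes C3 (x = x - 3). Shared: x=-1 y=1. PCs: A@1 B@1 C@3
Step 6: thread A executes A2 (y = y + 5). Shared: x=-1 y=6. PCs: A@2 B@1 C@3
Step 7: thread B executes B2 (y = y * -1). Shared: x=-1 y=-6. PCs: A@2 B@2 C@3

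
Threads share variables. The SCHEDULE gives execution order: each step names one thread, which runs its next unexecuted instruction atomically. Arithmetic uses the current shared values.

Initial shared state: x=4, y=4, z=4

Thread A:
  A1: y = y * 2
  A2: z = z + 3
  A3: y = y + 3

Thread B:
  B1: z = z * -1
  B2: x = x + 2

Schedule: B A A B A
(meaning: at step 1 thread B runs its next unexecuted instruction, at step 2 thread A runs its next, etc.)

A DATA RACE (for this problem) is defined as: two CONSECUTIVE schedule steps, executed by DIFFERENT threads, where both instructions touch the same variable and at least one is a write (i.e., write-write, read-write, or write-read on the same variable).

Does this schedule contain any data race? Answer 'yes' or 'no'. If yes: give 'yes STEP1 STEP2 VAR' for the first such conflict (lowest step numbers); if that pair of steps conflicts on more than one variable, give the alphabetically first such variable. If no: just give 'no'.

Steps 1,2: B(r=z,w=z) vs A(r=y,w=y). No conflict.
Steps 2,3: same thread (A). No race.
Steps 3,4: A(r=z,w=z) vs B(r=x,w=x). No conflict.
Steps 4,5: B(r=x,w=x) vs A(r=y,w=y). No conflict.

Answer: no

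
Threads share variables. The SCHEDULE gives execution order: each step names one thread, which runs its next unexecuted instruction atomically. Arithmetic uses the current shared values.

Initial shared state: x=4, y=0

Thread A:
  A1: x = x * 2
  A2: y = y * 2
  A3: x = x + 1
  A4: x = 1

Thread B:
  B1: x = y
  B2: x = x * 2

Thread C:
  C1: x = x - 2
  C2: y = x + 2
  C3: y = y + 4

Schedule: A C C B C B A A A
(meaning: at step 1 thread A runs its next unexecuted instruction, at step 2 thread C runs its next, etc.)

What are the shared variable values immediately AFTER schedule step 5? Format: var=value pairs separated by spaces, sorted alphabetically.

Step 1: thread A executes A1 (x = x * 2). Shared: x=8 y=0. PCs: A@1 B@0 C@0
Step 2: thread C executes C1 (x = x - 2). Shared: x=6 y=0. PCs: A@1 B@0 C@1
Step 3: thread C executes C2 (y = x + 2). Shared: x=6 y=8. PCs: A@1 B@0 C@2
Step 4: thread B executes B1 (x = y). Shared: x=8 y=8. PCs: A@1 B@1 C@2
Step 5: thread C executes C3 (y = y + 4). Shared: x=8 y=12. PCs: A@1 B@1 C@3

Answer: x=8 y=12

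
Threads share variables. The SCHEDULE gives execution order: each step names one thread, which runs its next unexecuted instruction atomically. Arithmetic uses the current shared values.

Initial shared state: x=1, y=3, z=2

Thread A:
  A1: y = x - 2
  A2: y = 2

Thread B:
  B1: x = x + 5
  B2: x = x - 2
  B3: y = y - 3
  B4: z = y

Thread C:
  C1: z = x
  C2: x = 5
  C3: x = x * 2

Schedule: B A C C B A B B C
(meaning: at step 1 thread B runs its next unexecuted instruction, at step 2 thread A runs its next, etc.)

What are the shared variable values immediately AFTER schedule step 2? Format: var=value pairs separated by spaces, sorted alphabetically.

Step 1: thread B executes B1 (x = x + 5). Shared: x=6 y=3 z=2. PCs: A@0 B@1 C@0
Step 2: thread A executes A1 (y = x - 2). Shared: x=6 y=4 z=2. PCs: A@1 B@1 C@0

Answer: x=6 y=4 z=2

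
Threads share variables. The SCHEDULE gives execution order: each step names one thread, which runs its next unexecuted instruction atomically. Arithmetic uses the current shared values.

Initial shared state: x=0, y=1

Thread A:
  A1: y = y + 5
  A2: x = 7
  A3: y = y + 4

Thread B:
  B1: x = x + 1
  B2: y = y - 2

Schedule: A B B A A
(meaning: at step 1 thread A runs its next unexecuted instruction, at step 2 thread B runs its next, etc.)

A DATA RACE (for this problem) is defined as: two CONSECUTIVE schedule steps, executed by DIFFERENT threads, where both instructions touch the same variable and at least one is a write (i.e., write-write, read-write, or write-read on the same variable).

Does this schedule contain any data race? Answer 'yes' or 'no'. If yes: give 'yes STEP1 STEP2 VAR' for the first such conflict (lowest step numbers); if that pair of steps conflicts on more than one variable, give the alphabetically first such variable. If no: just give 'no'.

Answer: no

Derivation:
Steps 1,2: A(r=y,w=y) vs B(r=x,w=x). No conflict.
Steps 2,3: same thread (B). No race.
Steps 3,4: B(r=y,w=y) vs A(r=-,w=x). No conflict.
Steps 4,5: same thread (A). No race.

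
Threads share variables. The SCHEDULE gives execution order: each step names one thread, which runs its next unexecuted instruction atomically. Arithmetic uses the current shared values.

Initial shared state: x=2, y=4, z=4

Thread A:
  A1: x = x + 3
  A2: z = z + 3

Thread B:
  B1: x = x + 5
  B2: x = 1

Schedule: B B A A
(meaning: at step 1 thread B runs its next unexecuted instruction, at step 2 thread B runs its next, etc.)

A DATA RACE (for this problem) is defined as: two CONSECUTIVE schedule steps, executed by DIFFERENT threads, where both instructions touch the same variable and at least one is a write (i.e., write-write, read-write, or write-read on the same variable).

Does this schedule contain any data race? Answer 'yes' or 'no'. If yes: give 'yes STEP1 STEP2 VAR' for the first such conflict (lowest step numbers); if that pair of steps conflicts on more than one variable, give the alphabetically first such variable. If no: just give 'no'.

Steps 1,2: same thread (B). No race.
Steps 2,3: B(x = 1) vs A(x = x + 3). RACE on x (W-W).
Steps 3,4: same thread (A). No race.
First conflict at steps 2,3.

Answer: yes 2 3 x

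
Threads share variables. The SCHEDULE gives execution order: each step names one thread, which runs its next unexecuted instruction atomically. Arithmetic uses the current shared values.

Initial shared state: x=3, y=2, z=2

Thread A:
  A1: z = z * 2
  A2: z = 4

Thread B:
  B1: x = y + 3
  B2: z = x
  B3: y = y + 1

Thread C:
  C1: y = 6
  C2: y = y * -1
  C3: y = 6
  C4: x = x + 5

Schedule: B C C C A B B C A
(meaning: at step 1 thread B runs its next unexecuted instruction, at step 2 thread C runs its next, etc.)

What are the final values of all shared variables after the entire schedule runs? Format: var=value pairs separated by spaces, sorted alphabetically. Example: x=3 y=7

Answer: x=10 y=7 z=4

Derivation:
Step 1: thread B executes B1 (x = y + 3). Shared: x=5 y=2 z=2. PCs: A@0 B@1 C@0
Step 2: thread C executes C1 (y = 6). Shared: x=5 y=6 z=2. PCs: A@0 B@1 C@1
Step 3: thread C executes C2 (y = y * -1). Shared: x=5 y=-6 z=2. PCs: A@0 B@1 C@2
Step 4: thread C executes C3 (y = 6). Shared: x=5 y=6 z=2. PCs: A@0 B@1 C@3
Step 5: thread A executes A1 (z = z * 2). Shared: x=5 y=6 z=4. PCs: A@1 B@1 C@3
Step 6: thread B executes B2 (z = x). Shared: x=5 y=6 z=5. PCs: A@1 B@2 C@3
Step 7: thread B executes B3 (y = y + 1). Shared: x=5 y=7 z=5. PCs: A@1 B@3 C@3
Step 8: thread C executes C4 (x = x + 5). Shared: x=10 y=7 z=5. PCs: A@1 B@3 C@4
Step 9: thread A executes A2 (z = 4). Shared: x=10 y=7 z=4. PCs: A@2 B@3 C@4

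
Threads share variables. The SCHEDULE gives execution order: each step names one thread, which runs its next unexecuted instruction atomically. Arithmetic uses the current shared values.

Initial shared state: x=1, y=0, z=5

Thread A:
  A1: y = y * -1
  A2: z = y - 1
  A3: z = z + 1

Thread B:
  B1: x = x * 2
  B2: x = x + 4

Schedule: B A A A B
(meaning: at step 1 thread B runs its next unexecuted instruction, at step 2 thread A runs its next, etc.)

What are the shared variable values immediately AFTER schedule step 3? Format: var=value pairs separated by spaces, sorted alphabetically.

Step 1: thread B executes B1 (x = x * 2). Shared: x=2 y=0 z=5. PCs: A@0 B@1
Step 2: thread A executes A1 (y = y * -1). Shared: x=2 y=0 z=5. PCs: A@1 B@1
Step 3: thread A executes A2 (z = y - 1). Shared: x=2 y=0 z=-1. PCs: A@2 B@1

Answer: x=2 y=0 z=-1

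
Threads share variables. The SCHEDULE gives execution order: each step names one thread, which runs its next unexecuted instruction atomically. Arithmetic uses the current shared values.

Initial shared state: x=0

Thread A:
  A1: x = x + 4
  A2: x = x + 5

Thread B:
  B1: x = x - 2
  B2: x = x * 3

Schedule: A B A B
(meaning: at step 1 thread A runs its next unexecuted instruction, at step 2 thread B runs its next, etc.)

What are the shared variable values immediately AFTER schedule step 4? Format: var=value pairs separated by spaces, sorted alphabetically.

Step 1: thread A executes A1 (x = x + 4). Shared: x=4. PCs: A@1 B@0
Step 2: thread B executes B1 (x = x - 2). Shared: x=2. PCs: A@1 B@1
Step 3: thread A executes A2 (x = x + 5). Shared: x=7. PCs: A@2 B@1
Step 4: thread B executes B2 (x = x * 3). Shared: x=21. PCs: A@2 B@2

Answer: x=21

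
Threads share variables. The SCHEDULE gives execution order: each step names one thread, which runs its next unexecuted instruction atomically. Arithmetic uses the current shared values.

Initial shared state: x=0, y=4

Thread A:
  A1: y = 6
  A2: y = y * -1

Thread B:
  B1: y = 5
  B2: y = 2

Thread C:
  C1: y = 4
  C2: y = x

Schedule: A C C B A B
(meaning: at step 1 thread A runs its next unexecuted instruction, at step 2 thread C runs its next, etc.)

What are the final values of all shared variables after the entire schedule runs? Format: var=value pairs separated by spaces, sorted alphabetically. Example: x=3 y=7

Answer: x=0 y=2

Derivation:
Step 1: thread A executes A1 (y = 6). Shared: x=0 y=6. PCs: A@1 B@0 C@0
Step 2: thread C executes C1 (y = 4). Shared: x=0 y=4. PCs: A@1 B@0 C@1
Step 3: thread C executes C2 (y = x). Shared: x=0 y=0. PCs: A@1 B@0 C@2
Step 4: thread B executes B1 (y = 5). Shared: x=0 y=5. PCs: A@1 B@1 C@2
Step 5: thread A executes A2 (y = y * -1). Shared: x=0 y=-5. PCs: A@2 B@1 C@2
Step 6: thread B executes B2 (y = 2). Shared: x=0 y=2. PCs: A@2 B@2 C@2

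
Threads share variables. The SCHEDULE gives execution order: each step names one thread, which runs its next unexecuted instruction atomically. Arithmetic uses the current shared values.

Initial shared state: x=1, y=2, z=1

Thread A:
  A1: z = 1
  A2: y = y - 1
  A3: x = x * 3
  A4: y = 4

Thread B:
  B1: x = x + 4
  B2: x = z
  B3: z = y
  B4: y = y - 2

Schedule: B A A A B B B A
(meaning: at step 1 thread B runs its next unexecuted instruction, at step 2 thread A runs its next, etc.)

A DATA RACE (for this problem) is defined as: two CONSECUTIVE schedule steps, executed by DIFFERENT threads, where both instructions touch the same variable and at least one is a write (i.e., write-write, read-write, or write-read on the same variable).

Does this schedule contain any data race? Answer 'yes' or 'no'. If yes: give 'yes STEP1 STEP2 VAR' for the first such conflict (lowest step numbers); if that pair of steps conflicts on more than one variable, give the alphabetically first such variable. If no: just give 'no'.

Steps 1,2: B(r=x,w=x) vs A(r=-,w=z). No conflict.
Steps 2,3: same thread (A). No race.
Steps 3,4: same thread (A). No race.
Steps 4,5: A(x = x * 3) vs B(x = z). RACE on x (W-W).
Steps 5,6: same thread (B). No race.
Steps 6,7: same thread (B). No race.
Steps 7,8: B(y = y - 2) vs A(y = 4). RACE on y (W-W).
First conflict at steps 4,5.

Answer: yes 4 5 x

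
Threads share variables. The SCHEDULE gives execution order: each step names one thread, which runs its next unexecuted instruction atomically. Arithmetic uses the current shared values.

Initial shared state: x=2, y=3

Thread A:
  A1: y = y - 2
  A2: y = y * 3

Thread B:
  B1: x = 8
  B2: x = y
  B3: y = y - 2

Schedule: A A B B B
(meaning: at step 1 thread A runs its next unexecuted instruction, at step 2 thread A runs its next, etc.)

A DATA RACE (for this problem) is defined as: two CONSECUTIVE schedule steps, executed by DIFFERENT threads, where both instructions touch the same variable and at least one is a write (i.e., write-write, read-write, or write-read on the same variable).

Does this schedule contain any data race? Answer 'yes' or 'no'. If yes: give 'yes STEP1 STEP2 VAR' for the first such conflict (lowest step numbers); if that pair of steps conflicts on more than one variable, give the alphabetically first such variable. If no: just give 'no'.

Answer: no

Derivation:
Steps 1,2: same thread (A). No race.
Steps 2,3: A(r=y,w=y) vs B(r=-,w=x). No conflict.
Steps 3,4: same thread (B). No race.
Steps 4,5: same thread (B). No race.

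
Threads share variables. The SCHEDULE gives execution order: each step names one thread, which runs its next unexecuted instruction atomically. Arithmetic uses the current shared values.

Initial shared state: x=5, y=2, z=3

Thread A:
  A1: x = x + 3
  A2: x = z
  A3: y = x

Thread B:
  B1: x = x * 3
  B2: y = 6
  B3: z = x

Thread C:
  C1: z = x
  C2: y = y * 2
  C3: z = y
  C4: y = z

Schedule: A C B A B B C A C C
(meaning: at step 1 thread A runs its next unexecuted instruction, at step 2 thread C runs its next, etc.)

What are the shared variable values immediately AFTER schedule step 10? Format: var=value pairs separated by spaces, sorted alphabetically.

Answer: x=8 y=8 z=8

Derivation:
Step 1: thread A executes A1 (x = x + 3). Shared: x=8 y=2 z=3. PCs: A@1 B@0 C@0
Step 2: thread C executes C1 (z = x). Shared: x=8 y=2 z=8. PCs: A@1 B@0 C@1
Step 3: thread B executes B1 (x = x * 3). Shared: x=24 y=2 z=8. PCs: A@1 B@1 C@1
Step 4: thread A executes A2 (x = z). Shared: x=8 y=2 z=8. PCs: A@2 B@1 C@1
Step 5: thread B executes B2 (y = 6). Shared: x=8 y=6 z=8. PCs: A@2 B@2 C@1
Step 6: thread B executes B3 (z = x). Shared: x=8 y=6 z=8. PCs: A@2 B@3 C@1
Step 7: thread C executes C2 (y = y * 2). Shared: x=8 y=12 z=8. PCs: A@2 B@3 C@2
Step 8: thread A executes A3 (y = x). Shared: x=8 y=8 z=8. PCs: A@3 B@3 C@2
Step 9: thread C executes C3 (z = y). Shared: x=8 y=8 z=8. PCs: A@3 B@3 C@3
Step 10: thread C executes C4 (y = z). Shared: x=8 y=8 z=8. PCs: A@3 B@3 C@4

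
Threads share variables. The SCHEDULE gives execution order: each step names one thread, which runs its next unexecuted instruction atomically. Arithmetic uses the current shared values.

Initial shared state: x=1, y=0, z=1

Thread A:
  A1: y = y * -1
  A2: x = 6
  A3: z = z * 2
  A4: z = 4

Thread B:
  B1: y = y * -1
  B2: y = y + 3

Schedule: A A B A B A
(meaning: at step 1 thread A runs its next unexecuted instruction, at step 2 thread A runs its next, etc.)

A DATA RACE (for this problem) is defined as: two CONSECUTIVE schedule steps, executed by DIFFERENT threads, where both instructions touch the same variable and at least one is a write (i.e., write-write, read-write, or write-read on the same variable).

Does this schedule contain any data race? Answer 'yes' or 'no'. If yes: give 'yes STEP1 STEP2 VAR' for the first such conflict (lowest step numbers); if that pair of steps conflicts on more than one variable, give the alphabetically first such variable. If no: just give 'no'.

Answer: no

Derivation:
Steps 1,2: same thread (A). No race.
Steps 2,3: A(r=-,w=x) vs B(r=y,w=y). No conflict.
Steps 3,4: B(r=y,w=y) vs A(r=z,w=z). No conflict.
Steps 4,5: A(r=z,w=z) vs B(r=y,w=y). No conflict.
Steps 5,6: B(r=y,w=y) vs A(r=-,w=z). No conflict.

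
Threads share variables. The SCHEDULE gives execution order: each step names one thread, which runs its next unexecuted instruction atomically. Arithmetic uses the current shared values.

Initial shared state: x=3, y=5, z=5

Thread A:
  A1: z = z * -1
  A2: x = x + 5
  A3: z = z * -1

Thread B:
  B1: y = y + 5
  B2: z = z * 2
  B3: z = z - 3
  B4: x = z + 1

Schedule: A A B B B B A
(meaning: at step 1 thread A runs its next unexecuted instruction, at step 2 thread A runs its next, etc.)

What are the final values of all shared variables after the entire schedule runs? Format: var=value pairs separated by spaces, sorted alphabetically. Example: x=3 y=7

Step 1: thread A executes A1 (z = z * -1). Shared: x=3 y=5 z=-5. PCs: A@1 B@0
Step 2: thread A executes A2 (x = x + 5). Shared: x=8 y=5 z=-5. PCs: A@2 B@0
Step 3: thread B executes B1 (y = y + 5). Shared: x=8 y=10 z=-5. PCs: A@2 B@1
Step 4: thread B executes B2 (z = z * 2). Shared: x=8 y=10 z=-10. PCs: A@2 B@2
Step 5: thread B executes B3 (z = z - 3). Shared: x=8 y=10 z=-13. PCs: A@2 B@3
Step 6: thread B executes B4 (x = z + 1). Shared: x=-12 y=10 z=-13. PCs: A@2 B@4
Step 7: thread A executes A3 (z = z * -1). Shared: x=-12 y=10 z=13. PCs: A@3 B@4

Answer: x=-12 y=10 z=13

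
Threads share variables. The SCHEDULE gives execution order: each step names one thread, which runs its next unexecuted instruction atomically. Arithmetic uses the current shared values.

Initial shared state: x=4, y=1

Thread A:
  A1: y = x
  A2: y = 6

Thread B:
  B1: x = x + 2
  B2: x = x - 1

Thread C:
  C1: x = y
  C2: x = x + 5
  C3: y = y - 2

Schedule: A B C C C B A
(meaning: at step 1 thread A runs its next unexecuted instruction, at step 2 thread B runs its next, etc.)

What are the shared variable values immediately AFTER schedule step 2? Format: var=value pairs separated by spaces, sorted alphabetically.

Answer: x=6 y=4

Derivation:
Step 1: thread A executes A1 (y = x). Shared: x=4 y=4. PCs: A@1 B@0 C@0
Step 2: thread B executes B1 (x = x + 2). Shared: x=6 y=4. PCs: A@1 B@1 C@0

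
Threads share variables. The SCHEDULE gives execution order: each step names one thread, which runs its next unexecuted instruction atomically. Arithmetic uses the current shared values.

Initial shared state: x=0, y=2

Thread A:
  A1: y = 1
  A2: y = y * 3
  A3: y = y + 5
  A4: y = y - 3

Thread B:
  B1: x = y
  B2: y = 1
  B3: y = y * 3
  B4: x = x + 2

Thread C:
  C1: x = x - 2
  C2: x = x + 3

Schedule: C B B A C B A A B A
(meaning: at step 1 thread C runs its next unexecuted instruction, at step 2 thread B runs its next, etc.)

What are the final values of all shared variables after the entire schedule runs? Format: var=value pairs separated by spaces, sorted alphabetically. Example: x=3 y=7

Answer: x=7 y=11

Derivation:
Step 1: thread C executes C1 (x = x - 2). Shared: x=-2 y=2. PCs: A@0 B@0 C@1
Step 2: thread B executes B1 (x = y). Shared: x=2 y=2. PCs: A@0 B@1 C@1
Step 3: thread B executes B2 (y = 1). Shared: x=2 y=1. PCs: A@0 B@2 C@1
Step 4: thread A executes A1 (y = 1). Shared: x=2 y=1. PCs: A@1 B@2 C@1
Step 5: thread C executes C2 (x = x + 3). Shared: x=5 y=1. PCs: A@1 B@2 C@2
Step 6: thread B executes B3 (y = y * 3). Shared: x=5 y=3. PCs: A@1 B@3 C@2
Step 7: thread A executes A2 (y = y * 3). Shared: x=5 y=9. PCs: A@2 B@3 C@2
Step 8: thread A executes A3 (y = y + 5). Shared: x=5 y=14. PCs: A@3 B@3 C@2
Step 9: thread B executes B4 (x = x + 2). Shared: x=7 y=14. PCs: A@3 B@4 C@2
Step 10: thread A executes A4 (y = y - 3). Shared: x=7 y=11. PCs: A@4 B@4 C@2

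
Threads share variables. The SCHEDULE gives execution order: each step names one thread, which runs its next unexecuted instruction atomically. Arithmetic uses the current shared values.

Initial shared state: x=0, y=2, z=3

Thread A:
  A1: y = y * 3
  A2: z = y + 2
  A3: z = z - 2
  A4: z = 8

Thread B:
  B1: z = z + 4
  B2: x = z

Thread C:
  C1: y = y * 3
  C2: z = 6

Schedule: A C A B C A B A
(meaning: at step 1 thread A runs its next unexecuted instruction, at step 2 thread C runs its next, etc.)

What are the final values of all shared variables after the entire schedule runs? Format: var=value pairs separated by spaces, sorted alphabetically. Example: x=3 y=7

Answer: x=4 y=18 z=8

Derivation:
Step 1: thread A executes A1 (y = y * 3). Shared: x=0 y=6 z=3. PCs: A@1 B@0 C@0
Step 2: thread C executes C1 (y = y * 3). Shared: x=0 y=18 z=3. PCs: A@1 B@0 C@1
Step 3: thread A executes A2 (z = y + 2). Shared: x=0 y=18 z=20. PCs: A@2 B@0 C@1
Step 4: thread B executes B1 (z = z + 4). Shared: x=0 y=18 z=24. PCs: A@2 B@1 C@1
Step 5: thread C executes C2 (z = 6). Shared: x=0 y=18 z=6. PCs: A@2 B@1 C@2
Step 6: thread A executes A3 (z = z - 2). Shared: x=0 y=18 z=4. PCs: A@3 B@1 C@2
Step 7: thread B executes B2 (x = z). Shared: x=4 y=18 z=4. PCs: A@3 B@2 C@2
Step 8: thread A executes A4 (z = 8). Shared: x=4 y=18 z=8. PCs: A@4 B@2 C@2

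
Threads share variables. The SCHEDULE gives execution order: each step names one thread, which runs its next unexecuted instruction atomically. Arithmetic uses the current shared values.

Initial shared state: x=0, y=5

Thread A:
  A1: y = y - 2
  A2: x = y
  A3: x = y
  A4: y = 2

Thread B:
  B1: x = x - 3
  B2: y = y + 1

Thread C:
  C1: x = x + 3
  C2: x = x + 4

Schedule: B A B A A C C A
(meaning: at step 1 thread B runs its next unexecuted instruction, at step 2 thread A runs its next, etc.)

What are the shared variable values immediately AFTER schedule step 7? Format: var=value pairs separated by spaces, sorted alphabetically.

Answer: x=11 y=4

Derivation:
Step 1: thread B executes B1 (x = x - 3). Shared: x=-3 y=5. PCs: A@0 B@1 C@0
Step 2: thread A executes A1 (y = y - 2). Shared: x=-3 y=3. PCs: A@1 B@1 C@0
Step 3: thread B executes B2 (y = y + 1). Shared: x=-3 y=4. PCs: A@1 B@2 C@0
Step 4: thread A executes A2 (x = y). Shared: x=4 y=4. PCs: A@2 B@2 C@0
Step 5: thread A executes A3 (x = y). Shared: x=4 y=4. PCs: A@3 B@2 C@0
Step 6: thread C executes C1 (x = x + 3). Shared: x=7 y=4. PCs: A@3 B@2 C@1
Step 7: thread C executes C2 (x = x + 4). Shared: x=11 y=4. PCs: A@3 B@2 C@2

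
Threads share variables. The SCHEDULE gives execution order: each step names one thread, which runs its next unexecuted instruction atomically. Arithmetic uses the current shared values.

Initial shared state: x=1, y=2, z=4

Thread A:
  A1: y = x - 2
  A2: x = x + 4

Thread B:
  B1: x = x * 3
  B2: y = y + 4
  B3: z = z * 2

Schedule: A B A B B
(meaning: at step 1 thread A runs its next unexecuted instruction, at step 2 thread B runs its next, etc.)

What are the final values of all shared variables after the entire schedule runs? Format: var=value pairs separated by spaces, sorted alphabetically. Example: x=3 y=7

Step 1: thread A executes A1 (y = x - 2). Shared: x=1 y=-1 z=4. PCs: A@1 B@0
Step 2: thread B executes B1 (x = x * 3). Shared: x=3 y=-1 z=4. PCs: A@1 B@1
Step 3: thread A executes A2 (x = x + 4). Shared: x=7 y=-1 z=4. PCs: A@2 B@1
Step 4: thread B executes B2 (y = y + 4). Shared: x=7 y=3 z=4. PCs: A@2 B@2
Step 5: thread B executes B3 (z = z * 2). Shared: x=7 y=3 z=8. PCs: A@2 B@3

Answer: x=7 y=3 z=8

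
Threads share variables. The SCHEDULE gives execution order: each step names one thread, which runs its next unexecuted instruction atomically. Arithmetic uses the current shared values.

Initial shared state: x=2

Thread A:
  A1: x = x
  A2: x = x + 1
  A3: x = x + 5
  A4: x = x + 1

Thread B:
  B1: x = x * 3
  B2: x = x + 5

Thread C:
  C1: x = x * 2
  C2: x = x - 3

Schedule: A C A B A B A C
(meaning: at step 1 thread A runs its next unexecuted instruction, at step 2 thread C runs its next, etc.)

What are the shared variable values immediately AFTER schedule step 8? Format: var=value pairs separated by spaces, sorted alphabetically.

Answer: x=23

Derivation:
Step 1: thread A executes A1 (x = x). Shared: x=2. PCs: A@1 B@0 C@0
Step 2: thread C executes C1 (x = x * 2). Shared: x=4. PCs: A@1 B@0 C@1
Step 3: thread A executes A2 (x = x + 1). Shared: x=5. PCs: A@2 B@0 C@1
Step 4: thread B executes B1 (x = x * 3). Shared: x=15. PCs: A@2 B@1 C@1
Step 5: thread A executes A3 (x = x + 5). Shared: x=20. PCs: A@3 B@1 C@1
Step 6: thread B executes B2 (x = x + 5). Shared: x=25. PCs: A@3 B@2 C@1
Step 7: thread A executes A4 (x = x + 1). Shared: x=26. PCs: A@4 B@2 C@1
Step 8: thread C executes C2 (x = x - 3). Shared: x=23. PCs: A@4 B@2 C@2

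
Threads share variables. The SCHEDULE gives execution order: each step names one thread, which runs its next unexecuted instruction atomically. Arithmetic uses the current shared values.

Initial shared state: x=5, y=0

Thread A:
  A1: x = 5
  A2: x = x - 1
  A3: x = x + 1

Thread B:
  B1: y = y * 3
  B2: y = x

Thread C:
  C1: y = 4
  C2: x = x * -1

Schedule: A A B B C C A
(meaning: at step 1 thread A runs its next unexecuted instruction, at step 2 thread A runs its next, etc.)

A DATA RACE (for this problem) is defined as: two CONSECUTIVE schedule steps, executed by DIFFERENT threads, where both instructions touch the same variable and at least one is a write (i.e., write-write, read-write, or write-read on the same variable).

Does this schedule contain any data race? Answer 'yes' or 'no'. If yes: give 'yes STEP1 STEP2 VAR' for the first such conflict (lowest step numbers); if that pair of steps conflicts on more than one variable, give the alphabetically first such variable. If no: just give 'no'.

Steps 1,2: same thread (A). No race.
Steps 2,3: A(r=x,w=x) vs B(r=y,w=y). No conflict.
Steps 3,4: same thread (B). No race.
Steps 4,5: B(y = x) vs C(y = 4). RACE on y (W-W).
Steps 5,6: same thread (C). No race.
Steps 6,7: C(x = x * -1) vs A(x = x + 1). RACE on x (W-W).
First conflict at steps 4,5.

Answer: yes 4 5 y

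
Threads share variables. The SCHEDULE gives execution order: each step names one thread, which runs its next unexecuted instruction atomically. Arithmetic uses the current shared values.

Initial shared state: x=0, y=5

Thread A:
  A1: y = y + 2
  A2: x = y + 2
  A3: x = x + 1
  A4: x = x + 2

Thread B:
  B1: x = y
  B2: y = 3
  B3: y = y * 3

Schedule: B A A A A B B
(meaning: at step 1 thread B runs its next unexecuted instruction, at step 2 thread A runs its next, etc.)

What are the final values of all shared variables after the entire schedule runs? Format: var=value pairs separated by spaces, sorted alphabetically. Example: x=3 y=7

Step 1: thread B executes B1 (x = y). Shared: x=5 y=5. PCs: A@0 B@1
Step 2: thread A executes A1 (y = y + 2). Shared: x=5 y=7. PCs: A@1 B@1
Step 3: thread A executes A2 (x = y + 2). Shared: x=9 y=7. PCs: A@2 B@1
Step 4: thread A executes A3 (x = x + 1). Shared: x=10 y=7. PCs: A@3 B@1
Step 5: thread A executes A4 (x = x + 2). Shared: x=12 y=7. PCs: A@4 B@1
Step 6: thread B executes B2 (y = 3). Shared: x=12 y=3. PCs: A@4 B@2
Step 7: thread B executes B3 (y = y * 3). Shared: x=12 y=9. PCs: A@4 B@3

Answer: x=12 y=9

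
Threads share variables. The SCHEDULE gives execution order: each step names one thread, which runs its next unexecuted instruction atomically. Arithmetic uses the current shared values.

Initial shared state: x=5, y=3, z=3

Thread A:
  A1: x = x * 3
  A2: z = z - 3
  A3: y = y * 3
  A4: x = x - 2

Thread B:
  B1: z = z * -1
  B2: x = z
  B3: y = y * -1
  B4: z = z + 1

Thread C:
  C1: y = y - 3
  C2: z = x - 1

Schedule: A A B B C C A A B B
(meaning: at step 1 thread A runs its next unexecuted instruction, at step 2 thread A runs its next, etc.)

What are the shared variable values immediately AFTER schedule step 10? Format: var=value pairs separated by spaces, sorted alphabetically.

Step 1: thread A executes A1 (x = x * 3). Shared: x=15 y=3 z=3. PCs: A@1 B@0 C@0
Step 2: thread A executes A2 (z = z - 3). Shared: x=15 y=3 z=0. PCs: A@2 B@0 C@0
Step 3: thread B executes B1 (z = z * -1). Shared: x=15 y=3 z=0. PCs: A@2 B@1 C@0
Step 4: thread B executes B2 (x = z). Shared: x=0 y=3 z=0. PCs: A@2 B@2 C@0
Step 5: thread C executes C1 (y = y - 3). Shared: x=0 y=0 z=0. PCs: A@2 B@2 C@1
Step 6: thread C executes C2 (z = x - 1). Shared: x=0 y=0 z=-1. PCs: A@2 B@2 C@2
Step 7: thread A executes A3 (y = y * 3). Shared: x=0 y=0 z=-1. PCs: A@3 B@2 C@2
Step 8: thread A executes A4 (x = x - 2). Shared: x=-2 y=0 z=-1. PCs: A@4 B@2 C@2
Step 9: thread B executes B3 (y = y * -1). Shared: x=-2 y=0 z=-1. PCs: A@4 B@3 C@2
Step 10: thread B executes B4 (z = z + 1). Shared: x=-2 y=0 z=0. PCs: A@4 B@4 C@2

Answer: x=-2 y=0 z=0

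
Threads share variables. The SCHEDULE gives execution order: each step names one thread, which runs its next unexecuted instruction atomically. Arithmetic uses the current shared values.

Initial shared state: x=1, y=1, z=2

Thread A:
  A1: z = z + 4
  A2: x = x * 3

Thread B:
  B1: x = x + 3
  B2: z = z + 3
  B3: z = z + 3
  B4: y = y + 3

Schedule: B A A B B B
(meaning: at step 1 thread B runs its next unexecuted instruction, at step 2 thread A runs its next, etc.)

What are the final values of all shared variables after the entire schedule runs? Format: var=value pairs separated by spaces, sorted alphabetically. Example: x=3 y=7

Step 1: thread B executes B1 (x = x + 3). Shared: x=4 y=1 z=2. PCs: A@0 B@1
Step 2: thread A executes A1 (z = z + 4). Shared: x=4 y=1 z=6. PCs: A@1 B@1
Step 3: thread A executes A2 (x = x * 3). Shared: x=12 y=1 z=6. PCs: A@2 B@1
Step 4: thread B executes B2 (z = z + 3). Shared: x=12 y=1 z=9. PCs: A@2 B@2
Step 5: thread B executes B3 (z = z + 3). Shared: x=12 y=1 z=12. PCs: A@2 B@3
Step 6: thread B executes B4 (y = y + 3). Shared: x=12 y=4 z=12. PCs: A@2 B@4

Answer: x=12 y=4 z=12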